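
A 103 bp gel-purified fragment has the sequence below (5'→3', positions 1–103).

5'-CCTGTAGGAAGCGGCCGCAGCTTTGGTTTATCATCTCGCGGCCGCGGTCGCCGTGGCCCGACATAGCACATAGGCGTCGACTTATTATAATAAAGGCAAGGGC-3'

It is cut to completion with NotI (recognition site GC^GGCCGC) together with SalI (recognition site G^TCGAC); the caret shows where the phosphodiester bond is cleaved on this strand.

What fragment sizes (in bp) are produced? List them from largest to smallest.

37, 27, 27, 12 bp

NotI sites (GCGGCCGC) start at positions 11, 38.
NotI cuts after base 2 of each site, so after positions 12, 39.
The SalI site (GTCGAC) starts at position 76.
SalI cuts after the first base of each site, so after position 76.
Combined cut positions: 12, 39, 76.
Linear molecule, 3 cuts → 4 fragments:
  1–12 → 12 bp
  13–39 → 27 bp
  40–76 → 37 bp
  77–103 → 27 bp
Sorted largest to smallest: 37, 27, 27, 12 bp.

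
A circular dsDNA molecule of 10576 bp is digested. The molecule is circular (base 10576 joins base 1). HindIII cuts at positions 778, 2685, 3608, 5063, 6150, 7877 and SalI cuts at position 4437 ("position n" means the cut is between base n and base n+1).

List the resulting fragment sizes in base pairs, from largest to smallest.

3477, 1907, 1727, 1087, 923, 829, 626 bp

Combined cut positions (sorted): 778, 2685, 3608, 4437, 5063, 6150, 7877.
Circular molecule, 7 cuts → 7 fragments:
  2685 − 778 = 1907 bp
  3608 − 2685 = 923 bp
  4437 − 3608 = 829 bp
  5063 − 4437 = 626 bp
  6150 − 5063 = 1087 bp
  7877 − 6150 = 1727 bp
  wrap: 10576 − 7877 + 778 = 3477 bp
Sorted largest to smallest: 3477, 1907, 1727, 1087, 923, 829, 626 bp.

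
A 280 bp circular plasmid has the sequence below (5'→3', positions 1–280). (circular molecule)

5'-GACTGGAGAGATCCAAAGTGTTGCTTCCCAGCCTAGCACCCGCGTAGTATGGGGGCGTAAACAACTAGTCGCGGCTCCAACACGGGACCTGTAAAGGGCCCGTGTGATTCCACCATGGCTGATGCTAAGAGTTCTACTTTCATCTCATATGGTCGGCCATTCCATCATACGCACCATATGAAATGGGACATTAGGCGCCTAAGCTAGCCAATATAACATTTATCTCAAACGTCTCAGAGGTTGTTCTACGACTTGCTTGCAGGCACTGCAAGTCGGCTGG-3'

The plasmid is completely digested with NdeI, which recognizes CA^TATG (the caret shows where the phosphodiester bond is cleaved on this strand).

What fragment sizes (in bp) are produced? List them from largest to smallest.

251, 29 bp

NdeI sites (CATATG) start at positions 146, 175.
NdeI cuts after base 2 of each site, so after positions 147, 176.
Circular molecule, 2 cuts → 2 fragments:
  148–176 → 29 bp
  177–280 then 1–147 → 104 + 147 = 251 bp
Sorted largest to smallest: 251, 29 bp.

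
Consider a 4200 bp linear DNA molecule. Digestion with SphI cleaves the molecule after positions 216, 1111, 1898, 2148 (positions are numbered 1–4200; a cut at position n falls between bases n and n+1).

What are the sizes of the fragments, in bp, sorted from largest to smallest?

Linear molecule, 4 cuts → 5 fragments:
  216 − 0 = 216 bp
  1111 − 216 = 895 bp
  1898 − 1111 = 787 bp
  2148 − 1898 = 250 bp
  4200 − 2148 = 2052 bp
Sorted largest to smallest: 2052, 895, 787, 250, 216 bp.

2052, 895, 787, 250, 216 bp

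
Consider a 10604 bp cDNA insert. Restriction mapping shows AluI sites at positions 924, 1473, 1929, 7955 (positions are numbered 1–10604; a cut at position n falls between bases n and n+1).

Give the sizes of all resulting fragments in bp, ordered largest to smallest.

6026, 2649, 924, 549, 456 bp

Linear molecule, 4 cuts → 5 fragments:
  924 − 0 = 924 bp
  1473 − 924 = 549 bp
  1929 − 1473 = 456 bp
  7955 − 1929 = 6026 bp
  10604 − 7955 = 2649 bp
Sorted largest to smallest: 6026, 2649, 924, 549, 456 bp.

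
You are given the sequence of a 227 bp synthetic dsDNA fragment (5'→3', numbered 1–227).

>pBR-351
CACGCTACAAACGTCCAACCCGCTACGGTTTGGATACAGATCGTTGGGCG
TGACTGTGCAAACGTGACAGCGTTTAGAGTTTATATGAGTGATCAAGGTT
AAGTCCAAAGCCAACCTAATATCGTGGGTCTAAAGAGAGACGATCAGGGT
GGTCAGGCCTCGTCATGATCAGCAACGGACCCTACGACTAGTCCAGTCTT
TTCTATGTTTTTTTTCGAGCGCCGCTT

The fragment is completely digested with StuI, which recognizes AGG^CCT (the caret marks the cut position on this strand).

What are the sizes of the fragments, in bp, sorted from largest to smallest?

The StuI site (AGGCCT) starts at position 155.
StuI cuts after base 3 of each site, so after position 157.
Linear molecule, 1 cut → 2 fragments:
  1–157 → 157 bp
  158–227 → 70 bp
Sorted largest to smallest: 157, 70 bp.

157, 70 bp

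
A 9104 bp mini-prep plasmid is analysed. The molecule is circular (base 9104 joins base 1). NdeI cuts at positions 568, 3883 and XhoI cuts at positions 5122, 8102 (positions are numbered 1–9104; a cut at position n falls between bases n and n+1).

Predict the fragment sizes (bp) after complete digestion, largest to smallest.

3315, 2980, 1570, 1239 bp

Combined cut positions (sorted): 568, 3883, 5122, 8102.
Circular molecule, 4 cuts → 4 fragments:
  3883 − 568 = 3315 bp
  5122 − 3883 = 1239 bp
  8102 − 5122 = 2980 bp
  wrap: 9104 − 8102 + 568 = 1570 bp
Sorted largest to smallest: 3315, 2980, 1570, 1239 bp.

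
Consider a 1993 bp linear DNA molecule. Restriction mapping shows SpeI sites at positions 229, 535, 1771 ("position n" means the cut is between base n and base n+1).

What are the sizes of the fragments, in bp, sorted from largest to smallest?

Linear molecule, 3 cuts → 4 fragments:
  229 − 0 = 229 bp
  535 − 229 = 306 bp
  1771 − 535 = 1236 bp
  1993 − 1771 = 222 bp
Sorted largest to smallest: 1236, 306, 229, 222 bp.

1236, 306, 229, 222 bp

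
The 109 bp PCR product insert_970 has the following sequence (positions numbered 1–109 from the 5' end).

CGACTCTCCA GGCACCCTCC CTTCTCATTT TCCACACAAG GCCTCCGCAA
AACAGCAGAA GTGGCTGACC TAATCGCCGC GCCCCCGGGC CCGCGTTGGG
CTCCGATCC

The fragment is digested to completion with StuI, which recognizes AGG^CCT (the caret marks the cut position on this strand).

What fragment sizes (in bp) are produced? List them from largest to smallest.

68, 41 bp

The StuI site (AGGCCT) starts at position 39.
StuI cuts after base 3 of each site, so after position 41.
Linear molecule, 1 cut → 2 fragments:
  1–41 → 41 bp
  42–109 → 68 bp
Sorted largest to smallest: 68, 41 bp.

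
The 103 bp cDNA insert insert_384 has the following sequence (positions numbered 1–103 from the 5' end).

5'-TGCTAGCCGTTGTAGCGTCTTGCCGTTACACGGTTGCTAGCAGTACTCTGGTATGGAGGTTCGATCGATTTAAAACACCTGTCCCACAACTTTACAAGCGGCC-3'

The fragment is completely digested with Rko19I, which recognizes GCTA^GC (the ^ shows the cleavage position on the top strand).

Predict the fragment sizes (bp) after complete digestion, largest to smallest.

Rko19I sites (GCTAGC) start at positions 2, 36.
Rko19I cuts after base 4 of each site, so after positions 5, 39.
Linear molecule, 2 cuts → 3 fragments:
  1–5 → 5 bp
  6–39 → 34 bp
  40–103 → 64 bp
Sorted largest to smallest: 64, 34, 5 bp.

64, 34, 5 bp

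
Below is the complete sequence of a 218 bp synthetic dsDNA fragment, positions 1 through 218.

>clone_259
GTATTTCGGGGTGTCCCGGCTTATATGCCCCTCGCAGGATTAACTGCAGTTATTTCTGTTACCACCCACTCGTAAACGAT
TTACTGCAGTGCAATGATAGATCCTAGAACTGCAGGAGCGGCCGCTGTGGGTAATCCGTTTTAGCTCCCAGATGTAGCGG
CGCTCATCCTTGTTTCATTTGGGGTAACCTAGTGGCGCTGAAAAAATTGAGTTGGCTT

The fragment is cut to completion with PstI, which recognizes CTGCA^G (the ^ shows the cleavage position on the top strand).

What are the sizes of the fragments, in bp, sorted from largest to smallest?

PstI sites (CTGCAG) start at positions 44, 84, 110.
PstI cuts after base 5 of each site (before the last base), so after positions 48, 88, 114.
Linear molecule, 3 cuts → 4 fragments:
  1–48 → 48 bp
  49–88 → 40 bp
  89–114 → 26 bp
  115–218 → 104 bp
Sorted largest to smallest: 104, 48, 40, 26 bp.

104, 48, 40, 26 bp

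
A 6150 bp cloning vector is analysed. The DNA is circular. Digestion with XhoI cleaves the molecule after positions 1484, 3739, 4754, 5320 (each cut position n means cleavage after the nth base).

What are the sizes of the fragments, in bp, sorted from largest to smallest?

2314, 2255, 1015, 566 bp

Circular molecule, 4 cuts → 4 fragments:
  3739 − 1484 = 2255 bp
  4754 − 3739 = 1015 bp
  5320 − 4754 = 566 bp
  wrap: 6150 − 5320 + 1484 = 2314 bp
Sorted largest to smallest: 2314, 2255, 1015, 566 bp.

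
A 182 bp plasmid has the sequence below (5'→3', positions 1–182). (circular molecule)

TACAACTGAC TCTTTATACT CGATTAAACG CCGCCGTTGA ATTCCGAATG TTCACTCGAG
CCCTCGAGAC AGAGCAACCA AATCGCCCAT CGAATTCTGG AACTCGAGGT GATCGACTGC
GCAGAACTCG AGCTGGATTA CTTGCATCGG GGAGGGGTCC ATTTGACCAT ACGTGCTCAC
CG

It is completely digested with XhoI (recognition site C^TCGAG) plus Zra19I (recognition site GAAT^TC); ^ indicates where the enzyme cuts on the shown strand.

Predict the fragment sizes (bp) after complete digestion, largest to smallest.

XhoI sites (CTCGAG) start at positions 55, 63, 103, 127.
XhoI cuts after the first base of each site, so after positions 55, 63, 103, 127.
Zra19I sites (GAATTC) start at positions 39, 92.
Zra19I cuts after base 4 of each site, so after positions 42, 95.
Combined cut positions: 42, 55, 63, 95, 103, 127.
Circular molecule, 6 cuts → 6 fragments:
  43–55 → 13 bp
  56–63 → 8 bp
  64–95 → 32 bp
  96–103 → 8 bp
  104–127 → 24 bp
  128–182 then 1–42 → 55 + 42 = 97 bp
Sorted largest to smallest: 97, 32, 24, 13, 8, 8 bp.

97, 32, 24, 13, 8, 8 bp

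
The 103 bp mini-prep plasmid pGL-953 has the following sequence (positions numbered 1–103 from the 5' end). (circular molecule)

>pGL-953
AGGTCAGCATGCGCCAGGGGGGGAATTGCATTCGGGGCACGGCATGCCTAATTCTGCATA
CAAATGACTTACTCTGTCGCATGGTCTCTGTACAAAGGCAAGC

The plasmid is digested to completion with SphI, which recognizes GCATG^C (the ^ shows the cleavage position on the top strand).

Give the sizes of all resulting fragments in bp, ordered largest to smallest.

SphI sites (GCATGC) start at positions 7, 42.
SphI cuts after base 5 of each site (before the last base), so after positions 11, 46.
Circular molecule, 2 cuts → 2 fragments:
  12–46 → 35 bp
  47–103 then 1–11 → 57 + 11 = 68 bp
Sorted largest to smallest: 68, 35 bp.

68, 35 bp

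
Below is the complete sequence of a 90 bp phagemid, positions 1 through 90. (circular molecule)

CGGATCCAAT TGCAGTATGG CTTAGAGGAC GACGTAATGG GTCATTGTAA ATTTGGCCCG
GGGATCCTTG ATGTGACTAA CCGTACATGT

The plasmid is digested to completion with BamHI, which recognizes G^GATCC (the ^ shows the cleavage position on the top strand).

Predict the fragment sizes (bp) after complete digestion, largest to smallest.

BamHI sites (GGATCC) start at positions 2, 62.
BamHI cuts after the first base of each site, so after positions 2, 62.
Circular molecule, 2 cuts → 2 fragments:
  3–62 → 60 bp
  63–90 then 1–2 → 28 + 2 = 30 bp
Sorted largest to smallest: 60, 30 bp.

60, 30 bp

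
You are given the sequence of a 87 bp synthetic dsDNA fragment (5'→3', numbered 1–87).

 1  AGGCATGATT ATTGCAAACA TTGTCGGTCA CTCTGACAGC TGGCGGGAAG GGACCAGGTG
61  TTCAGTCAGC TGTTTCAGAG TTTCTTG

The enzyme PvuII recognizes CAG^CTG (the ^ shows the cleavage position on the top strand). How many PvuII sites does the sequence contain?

2

CAGCTG occurs starting at positions 37, 67.
PvuII cuts at 2 sites.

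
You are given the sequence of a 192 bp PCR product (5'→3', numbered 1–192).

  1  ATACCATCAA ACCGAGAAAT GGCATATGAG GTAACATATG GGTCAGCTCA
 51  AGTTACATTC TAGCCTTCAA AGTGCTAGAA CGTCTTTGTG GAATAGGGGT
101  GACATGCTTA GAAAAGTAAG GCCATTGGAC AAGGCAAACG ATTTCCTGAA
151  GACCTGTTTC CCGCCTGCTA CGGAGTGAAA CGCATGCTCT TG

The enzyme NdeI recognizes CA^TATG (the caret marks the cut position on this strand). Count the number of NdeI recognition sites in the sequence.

2

CATATG occurs starting at positions 23, 35.
NdeI cuts at 2 sites.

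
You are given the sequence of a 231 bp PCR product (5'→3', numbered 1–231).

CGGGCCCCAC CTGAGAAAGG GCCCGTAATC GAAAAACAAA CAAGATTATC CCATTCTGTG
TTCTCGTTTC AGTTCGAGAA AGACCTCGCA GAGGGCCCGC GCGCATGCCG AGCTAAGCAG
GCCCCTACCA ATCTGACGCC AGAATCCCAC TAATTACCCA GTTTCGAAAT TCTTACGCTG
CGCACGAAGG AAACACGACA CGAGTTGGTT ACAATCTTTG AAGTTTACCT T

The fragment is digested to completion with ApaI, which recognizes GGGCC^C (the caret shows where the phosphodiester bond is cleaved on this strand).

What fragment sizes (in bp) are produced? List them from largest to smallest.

ApaI sites (GGGCCC) start at positions 2, 19, 93.
ApaI cuts after base 5 of each site (before the last base), so after positions 6, 23, 97.
Linear molecule, 3 cuts → 4 fragments:
  1–6 → 6 bp
  7–23 → 17 bp
  24–97 → 74 bp
  98–231 → 134 bp
Sorted largest to smallest: 134, 74, 17, 6 bp.

134, 74, 17, 6 bp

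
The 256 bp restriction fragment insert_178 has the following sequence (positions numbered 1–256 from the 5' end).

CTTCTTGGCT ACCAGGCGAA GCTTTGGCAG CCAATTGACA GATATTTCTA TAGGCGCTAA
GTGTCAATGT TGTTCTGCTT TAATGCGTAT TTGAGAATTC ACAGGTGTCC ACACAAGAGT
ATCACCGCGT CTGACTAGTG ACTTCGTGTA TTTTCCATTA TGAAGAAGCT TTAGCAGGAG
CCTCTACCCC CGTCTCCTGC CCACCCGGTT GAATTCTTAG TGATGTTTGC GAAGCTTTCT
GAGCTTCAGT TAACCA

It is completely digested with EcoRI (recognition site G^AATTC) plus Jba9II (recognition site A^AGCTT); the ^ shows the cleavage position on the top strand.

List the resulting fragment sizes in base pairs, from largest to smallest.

EcoRI sites (GAATTC) start at positions 95, 211.
EcoRI cuts after the first base of each site, so after positions 95, 211.
Jba9II sites (AAGCTT) start at positions 19, 166, 232.
Jba9II cuts after the first base of each site, so after positions 19, 166, 232.
Combined cut positions: 19, 95, 166, 211, 232.
Linear molecule, 5 cuts → 6 fragments:
  1–19 → 19 bp
  20–95 → 76 bp
  96–166 → 71 bp
  167–211 → 45 bp
  212–232 → 21 bp
  233–256 → 24 bp
Sorted largest to smallest: 76, 71, 45, 24, 21, 19 bp.

76, 71, 45, 24, 21, 19 bp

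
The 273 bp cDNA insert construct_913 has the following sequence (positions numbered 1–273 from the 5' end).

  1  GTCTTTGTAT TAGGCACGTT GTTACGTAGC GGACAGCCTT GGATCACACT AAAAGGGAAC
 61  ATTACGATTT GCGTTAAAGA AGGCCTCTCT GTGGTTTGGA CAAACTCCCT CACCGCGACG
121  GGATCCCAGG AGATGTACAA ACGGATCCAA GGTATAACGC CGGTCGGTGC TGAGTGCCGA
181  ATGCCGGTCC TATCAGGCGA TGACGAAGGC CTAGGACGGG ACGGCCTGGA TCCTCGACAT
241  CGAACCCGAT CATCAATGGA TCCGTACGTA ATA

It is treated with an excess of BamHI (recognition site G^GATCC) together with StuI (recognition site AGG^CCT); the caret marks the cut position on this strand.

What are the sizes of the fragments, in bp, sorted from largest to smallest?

BamHI sites (GGATCC) start at positions 121, 143, 228, 258.
BamHI cuts after the first base of each site, so after positions 121, 143, 228, 258.
StuI sites (AGGCCT) start at positions 81, 207.
StuI cuts after base 3 of each site, so after positions 83, 209.
Combined cut positions: 83, 121, 143, 209, 228, 258.
Linear molecule, 6 cuts → 7 fragments:
  1–83 → 83 bp
  84–121 → 38 bp
  122–143 → 22 bp
  144–209 → 66 bp
  210–228 → 19 bp
  229–258 → 30 bp
  259–273 → 15 bp
Sorted largest to smallest: 83, 66, 38, 30, 22, 19, 15 bp.

83, 66, 38, 30, 22, 19, 15 bp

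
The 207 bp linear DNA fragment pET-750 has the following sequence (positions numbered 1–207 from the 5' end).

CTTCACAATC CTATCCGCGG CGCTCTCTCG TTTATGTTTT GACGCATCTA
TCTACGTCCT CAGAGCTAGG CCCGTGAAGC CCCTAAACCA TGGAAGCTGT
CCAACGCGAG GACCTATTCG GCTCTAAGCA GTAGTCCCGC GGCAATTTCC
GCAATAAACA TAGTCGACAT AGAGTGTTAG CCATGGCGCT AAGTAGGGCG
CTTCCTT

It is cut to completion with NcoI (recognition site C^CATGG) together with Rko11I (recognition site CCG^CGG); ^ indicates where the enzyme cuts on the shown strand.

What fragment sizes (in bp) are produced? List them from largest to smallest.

71, 51, 42, 26, 17 bp

NcoI sites (CCATGG) start at positions 88, 181.
NcoI cuts after the first base of each site, so after positions 88, 181.
Rko11I sites (CCGCGG) start at positions 15, 137.
Rko11I cuts after base 3 of each site, so after positions 17, 139.
Combined cut positions: 17, 88, 139, 181.
Linear molecule, 4 cuts → 5 fragments:
  1–17 → 17 bp
  18–88 → 71 bp
  89–139 → 51 bp
  140–181 → 42 bp
  182–207 → 26 bp
Sorted largest to smallest: 71, 51, 42, 26, 17 bp.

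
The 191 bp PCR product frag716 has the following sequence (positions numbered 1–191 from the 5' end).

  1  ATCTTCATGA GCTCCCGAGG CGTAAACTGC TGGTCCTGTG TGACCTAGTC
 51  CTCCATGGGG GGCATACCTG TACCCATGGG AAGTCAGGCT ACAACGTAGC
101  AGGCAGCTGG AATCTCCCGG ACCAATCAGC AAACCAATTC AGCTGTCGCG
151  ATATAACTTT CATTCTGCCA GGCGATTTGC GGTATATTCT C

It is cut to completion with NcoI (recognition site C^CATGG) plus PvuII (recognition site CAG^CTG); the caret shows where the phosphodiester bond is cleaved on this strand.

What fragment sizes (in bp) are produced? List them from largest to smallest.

53, 49, 36, 32, 21 bp

NcoI sites (CCATGG) start at positions 53, 74.
NcoI cuts after the first base of each site, so after positions 53, 74.
PvuII sites (CAGCTG) start at positions 104, 140.
PvuII cuts after base 3 of each site, so after positions 106, 142.
Combined cut positions: 53, 74, 106, 142.
Linear molecule, 4 cuts → 5 fragments:
  1–53 → 53 bp
  54–74 → 21 bp
  75–106 → 32 bp
  107–142 → 36 bp
  143–191 → 49 bp
Sorted largest to smallest: 53, 49, 36, 32, 21 bp.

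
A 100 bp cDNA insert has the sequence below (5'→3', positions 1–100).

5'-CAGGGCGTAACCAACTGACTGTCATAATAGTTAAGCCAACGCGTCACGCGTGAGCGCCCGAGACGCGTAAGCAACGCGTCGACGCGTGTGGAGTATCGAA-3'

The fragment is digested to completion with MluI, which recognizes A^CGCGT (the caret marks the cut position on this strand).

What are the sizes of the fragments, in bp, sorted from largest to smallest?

39, 18, 17, 11, 8, 7 bp

MluI sites (ACGCGT) start at positions 39, 46, 63, 74, 82.
MluI cuts after the first base of each site, so after positions 39, 46, 63, 74, 82.
Linear molecule, 5 cuts → 6 fragments:
  1–39 → 39 bp
  40–46 → 7 bp
  47–63 → 17 bp
  64–74 → 11 bp
  75–82 → 8 bp
  83–100 → 18 bp
Sorted largest to smallest: 39, 18, 17, 11, 8, 7 bp.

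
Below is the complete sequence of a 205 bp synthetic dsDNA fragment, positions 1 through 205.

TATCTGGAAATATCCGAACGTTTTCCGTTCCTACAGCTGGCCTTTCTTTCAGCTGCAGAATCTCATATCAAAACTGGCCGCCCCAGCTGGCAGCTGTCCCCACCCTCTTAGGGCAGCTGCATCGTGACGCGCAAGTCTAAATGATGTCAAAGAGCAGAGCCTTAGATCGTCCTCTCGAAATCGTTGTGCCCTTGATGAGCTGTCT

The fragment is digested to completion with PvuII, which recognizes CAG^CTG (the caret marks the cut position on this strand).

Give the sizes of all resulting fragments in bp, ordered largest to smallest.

89, 36, 34, 23, 16, 7 bp

PvuII sites (CAGCTG) start at positions 34, 50, 84, 91, 114.
PvuII cuts after base 3 of each site, so after positions 36, 52, 86, 93, 116.
Linear molecule, 5 cuts → 6 fragments:
  1–36 → 36 bp
  37–52 → 16 bp
  53–86 → 34 bp
  87–93 → 7 bp
  94–116 → 23 bp
  117–205 → 89 bp
Sorted largest to smallest: 89, 36, 34, 23, 16, 7 bp.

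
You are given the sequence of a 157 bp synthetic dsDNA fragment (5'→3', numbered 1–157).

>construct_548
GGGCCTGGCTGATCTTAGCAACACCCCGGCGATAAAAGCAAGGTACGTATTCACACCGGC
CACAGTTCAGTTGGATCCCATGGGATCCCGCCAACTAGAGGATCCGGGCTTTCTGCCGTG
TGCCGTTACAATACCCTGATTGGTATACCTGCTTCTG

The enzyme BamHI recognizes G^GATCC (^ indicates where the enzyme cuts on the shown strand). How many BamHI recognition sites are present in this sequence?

GGATCC occurs starting at positions 73, 83, 100.
BamHI cuts at 3 sites.

3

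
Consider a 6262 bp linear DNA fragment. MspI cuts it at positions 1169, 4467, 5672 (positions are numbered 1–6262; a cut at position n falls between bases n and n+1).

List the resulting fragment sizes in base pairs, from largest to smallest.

3298, 1205, 1169, 590 bp

Linear molecule, 3 cuts → 4 fragments:
  1169 − 0 = 1169 bp
  4467 − 1169 = 3298 bp
  5672 − 4467 = 1205 bp
  6262 − 5672 = 590 bp
Sorted largest to smallest: 3298, 1205, 1169, 590 bp.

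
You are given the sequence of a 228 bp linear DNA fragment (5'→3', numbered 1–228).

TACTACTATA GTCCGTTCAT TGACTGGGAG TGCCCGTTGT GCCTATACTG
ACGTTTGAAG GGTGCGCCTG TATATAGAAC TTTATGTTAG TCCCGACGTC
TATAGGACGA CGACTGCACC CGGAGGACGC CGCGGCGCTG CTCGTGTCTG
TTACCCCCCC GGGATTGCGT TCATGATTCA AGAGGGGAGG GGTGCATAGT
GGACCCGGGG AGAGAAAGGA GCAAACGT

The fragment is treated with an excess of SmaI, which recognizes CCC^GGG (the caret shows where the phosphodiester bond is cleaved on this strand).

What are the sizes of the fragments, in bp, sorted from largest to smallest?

SmaI sites (CCCGGG) start at positions 158, 204.
SmaI cuts after base 3 of each site, so after positions 160, 206.
Linear molecule, 2 cuts → 3 fragments:
  1–160 → 160 bp
  161–206 → 46 bp
  207–228 → 22 bp
Sorted largest to smallest: 160, 46, 22 bp.

160, 46, 22 bp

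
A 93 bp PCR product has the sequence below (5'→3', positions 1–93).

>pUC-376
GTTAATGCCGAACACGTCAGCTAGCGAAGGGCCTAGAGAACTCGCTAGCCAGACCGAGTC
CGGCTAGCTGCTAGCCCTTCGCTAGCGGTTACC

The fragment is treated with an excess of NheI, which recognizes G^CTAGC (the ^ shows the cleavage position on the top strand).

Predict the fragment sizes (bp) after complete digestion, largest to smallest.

24, 20, 19, 12, 11, 7 bp

NheI sites (GCTAGC) start at positions 20, 44, 63, 70, 81.
NheI cuts after the first base of each site, so after positions 20, 44, 63, 70, 81.
Linear molecule, 5 cuts → 6 fragments:
  1–20 → 20 bp
  21–44 → 24 bp
  45–63 → 19 bp
  64–70 → 7 bp
  71–81 → 11 bp
  82–93 → 12 bp
Sorted largest to smallest: 24, 20, 19, 12, 11, 7 bp.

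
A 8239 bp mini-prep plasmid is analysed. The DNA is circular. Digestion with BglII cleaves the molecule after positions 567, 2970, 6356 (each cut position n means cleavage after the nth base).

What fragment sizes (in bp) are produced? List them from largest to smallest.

Circular molecule, 3 cuts → 3 fragments:
  2970 − 567 = 2403 bp
  6356 − 2970 = 3386 bp
  wrap: 8239 − 6356 + 567 = 2450 bp
Sorted largest to smallest: 3386, 2450, 2403 bp.

3386, 2450, 2403 bp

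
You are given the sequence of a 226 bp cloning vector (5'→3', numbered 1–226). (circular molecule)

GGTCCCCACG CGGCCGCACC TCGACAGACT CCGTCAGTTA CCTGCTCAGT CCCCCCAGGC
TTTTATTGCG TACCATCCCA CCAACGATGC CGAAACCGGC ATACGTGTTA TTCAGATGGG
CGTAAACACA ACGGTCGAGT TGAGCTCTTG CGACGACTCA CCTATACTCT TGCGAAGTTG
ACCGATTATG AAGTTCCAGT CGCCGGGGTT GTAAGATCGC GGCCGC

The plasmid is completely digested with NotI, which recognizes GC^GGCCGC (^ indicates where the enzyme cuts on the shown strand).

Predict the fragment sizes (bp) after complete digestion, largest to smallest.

209, 17 bp

NotI sites (GCGGCCGC) start at positions 10, 219.
NotI cuts after base 2 of each site, so after positions 11, 220.
Circular molecule, 2 cuts → 2 fragments:
  12–220 → 209 bp
  221–226 then 1–11 → 6 + 11 = 17 bp
Sorted largest to smallest: 209, 17 bp.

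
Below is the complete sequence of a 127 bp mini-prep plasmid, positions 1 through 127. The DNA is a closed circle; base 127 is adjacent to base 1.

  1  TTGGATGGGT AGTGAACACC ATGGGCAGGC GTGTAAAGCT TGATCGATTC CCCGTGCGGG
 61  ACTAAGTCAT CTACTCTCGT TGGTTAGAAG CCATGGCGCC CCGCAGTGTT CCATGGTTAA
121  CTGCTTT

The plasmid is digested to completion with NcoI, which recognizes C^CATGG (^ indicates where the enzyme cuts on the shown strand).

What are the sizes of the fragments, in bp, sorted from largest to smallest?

NcoI sites (CCATGG) start at positions 19, 91, 111.
NcoI cuts after the first base of each site, so after positions 19, 91, 111.
Circular molecule, 3 cuts → 3 fragments:
  20–91 → 72 bp
  92–111 → 20 bp
  112–127 then 1–19 → 16 + 19 = 35 bp
Sorted largest to smallest: 72, 35, 20 bp.

72, 35, 20 bp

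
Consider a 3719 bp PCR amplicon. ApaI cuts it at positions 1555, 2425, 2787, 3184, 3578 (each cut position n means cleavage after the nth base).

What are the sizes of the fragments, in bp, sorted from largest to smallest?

Linear molecule, 5 cuts → 6 fragments:
  1555 − 0 = 1555 bp
  2425 − 1555 = 870 bp
  2787 − 2425 = 362 bp
  3184 − 2787 = 397 bp
  3578 − 3184 = 394 bp
  3719 − 3578 = 141 bp
Sorted largest to smallest: 1555, 870, 397, 394, 362, 141 bp.

1555, 870, 397, 394, 362, 141 bp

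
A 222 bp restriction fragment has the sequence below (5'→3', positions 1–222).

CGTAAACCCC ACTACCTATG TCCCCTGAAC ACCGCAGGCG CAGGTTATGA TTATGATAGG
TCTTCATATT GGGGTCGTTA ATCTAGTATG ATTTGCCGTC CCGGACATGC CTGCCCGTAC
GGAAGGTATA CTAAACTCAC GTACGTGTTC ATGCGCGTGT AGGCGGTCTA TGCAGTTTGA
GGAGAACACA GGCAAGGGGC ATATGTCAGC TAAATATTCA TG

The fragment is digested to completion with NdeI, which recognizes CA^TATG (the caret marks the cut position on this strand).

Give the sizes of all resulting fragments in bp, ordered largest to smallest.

201, 21 bp

The NdeI site (CATATG) starts at position 200.
NdeI cuts after base 2 of each site, so after position 201.
Linear molecule, 1 cut → 2 fragments:
  1–201 → 201 bp
  202–222 → 21 bp
Sorted largest to smallest: 201, 21 bp.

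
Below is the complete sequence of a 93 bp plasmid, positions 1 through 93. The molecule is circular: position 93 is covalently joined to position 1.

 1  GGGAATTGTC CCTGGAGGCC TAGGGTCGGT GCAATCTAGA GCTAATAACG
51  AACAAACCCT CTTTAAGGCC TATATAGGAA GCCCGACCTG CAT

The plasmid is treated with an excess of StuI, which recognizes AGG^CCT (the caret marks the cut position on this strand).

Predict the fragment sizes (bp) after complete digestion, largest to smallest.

StuI sites (AGGCCT) start at positions 16, 66.
StuI cuts after base 3 of each site, so after positions 18, 68.
Circular molecule, 2 cuts → 2 fragments:
  19–68 → 50 bp
  69–93 then 1–18 → 25 + 18 = 43 bp
Sorted largest to smallest: 50, 43 bp.

50, 43 bp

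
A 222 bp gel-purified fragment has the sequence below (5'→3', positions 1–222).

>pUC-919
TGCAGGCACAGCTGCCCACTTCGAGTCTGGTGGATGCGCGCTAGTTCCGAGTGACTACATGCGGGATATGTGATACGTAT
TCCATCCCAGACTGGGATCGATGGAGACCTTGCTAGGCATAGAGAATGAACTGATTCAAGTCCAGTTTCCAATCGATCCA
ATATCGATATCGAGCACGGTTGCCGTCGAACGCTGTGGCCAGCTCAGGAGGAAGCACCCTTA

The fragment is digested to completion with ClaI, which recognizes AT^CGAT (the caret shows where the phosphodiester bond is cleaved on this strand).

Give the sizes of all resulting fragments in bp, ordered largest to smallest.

ClaI sites (ATCGAT) start at positions 97, 152, 163.
ClaI cuts after base 2 of each site, so after positions 98, 153, 164.
Linear molecule, 3 cuts → 4 fragments:
  1–98 → 98 bp
  99–153 → 55 bp
  154–164 → 11 bp
  165–222 → 58 bp
Sorted largest to smallest: 98, 58, 55, 11 bp.

98, 58, 55, 11 bp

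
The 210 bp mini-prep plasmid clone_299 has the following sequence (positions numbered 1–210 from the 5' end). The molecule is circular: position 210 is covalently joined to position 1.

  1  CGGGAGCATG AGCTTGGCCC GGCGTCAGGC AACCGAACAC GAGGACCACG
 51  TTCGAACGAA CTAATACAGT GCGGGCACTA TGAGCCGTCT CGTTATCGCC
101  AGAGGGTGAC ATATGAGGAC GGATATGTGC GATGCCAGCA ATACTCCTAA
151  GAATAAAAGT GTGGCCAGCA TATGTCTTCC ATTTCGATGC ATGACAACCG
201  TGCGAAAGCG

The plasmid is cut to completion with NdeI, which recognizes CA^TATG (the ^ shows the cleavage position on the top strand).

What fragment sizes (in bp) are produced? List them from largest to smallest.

NdeI sites (CATATG) start at positions 110, 169.
NdeI cuts after base 2 of each site, so after positions 111, 170.
Circular molecule, 2 cuts → 2 fragments:
  112–170 → 59 bp
  171–210 then 1–111 → 40 + 111 = 151 bp
Sorted largest to smallest: 151, 59 bp.

151, 59 bp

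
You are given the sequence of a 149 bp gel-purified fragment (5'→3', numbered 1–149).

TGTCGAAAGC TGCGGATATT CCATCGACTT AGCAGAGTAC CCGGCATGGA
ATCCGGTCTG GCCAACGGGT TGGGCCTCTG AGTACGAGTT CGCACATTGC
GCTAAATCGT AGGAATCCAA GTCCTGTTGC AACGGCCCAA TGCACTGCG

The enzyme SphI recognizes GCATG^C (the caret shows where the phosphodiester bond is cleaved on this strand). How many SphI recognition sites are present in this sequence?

No occurrence of GCATGC is present in the sequence.
SphI does not cut: 0 sites.

0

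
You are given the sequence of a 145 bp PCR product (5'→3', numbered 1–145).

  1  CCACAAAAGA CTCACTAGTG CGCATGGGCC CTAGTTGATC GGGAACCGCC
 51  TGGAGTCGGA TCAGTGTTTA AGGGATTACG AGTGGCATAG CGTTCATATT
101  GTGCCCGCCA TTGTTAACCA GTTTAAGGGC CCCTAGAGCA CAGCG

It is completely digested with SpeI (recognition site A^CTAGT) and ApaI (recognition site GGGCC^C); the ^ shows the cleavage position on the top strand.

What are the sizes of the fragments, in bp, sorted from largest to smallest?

The SpeI site (ACTAGT) starts at position 14.
SpeI cuts after the first base of each site, so after position 14.
ApaI sites (GGGCCC) start at positions 26, 127.
ApaI cuts after base 5 of each site (before the last base), so after positions 30, 131.
Combined cut positions: 14, 30, 131.
Linear molecule, 3 cuts → 4 fragments:
  1–14 → 14 bp
  15–30 → 16 bp
  31–131 → 101 bp
  132–145 → 14 bp
Sorted largest to smallest: 101, 16, 14, 14 bp.

101, 16, 14, 14 bp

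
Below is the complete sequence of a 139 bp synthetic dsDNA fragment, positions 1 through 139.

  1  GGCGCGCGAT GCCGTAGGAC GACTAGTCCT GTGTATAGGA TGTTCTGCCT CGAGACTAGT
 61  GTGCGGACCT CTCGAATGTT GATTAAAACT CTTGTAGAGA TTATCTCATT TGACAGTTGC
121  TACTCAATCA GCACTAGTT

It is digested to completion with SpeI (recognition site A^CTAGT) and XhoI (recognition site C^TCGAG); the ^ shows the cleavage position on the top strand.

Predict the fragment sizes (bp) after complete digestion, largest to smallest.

78, 27, 22, 6, 6 bp

SpeI sites (ACTAGT) start at positions 22, 55, 133.
SpeI cuts after the first base of each site, so after positions 22, 55, 133.
The XhoI site (CTCGAG) starts at position 49.
XhoI cuts after the first base of each site, so after position 49.
Combined cut positions: 22, 49, 55, 133.
Linear molecule, 4 cuts → 5 fragments:
  1–22 → 22 bp
  23–49 → 27 bp
  50–55 → 6 bp
  56–133 → 78 bp
  134–139 → 6 bp
Sorted largest to smallest: 78, 27, 22, 6, 6 bp.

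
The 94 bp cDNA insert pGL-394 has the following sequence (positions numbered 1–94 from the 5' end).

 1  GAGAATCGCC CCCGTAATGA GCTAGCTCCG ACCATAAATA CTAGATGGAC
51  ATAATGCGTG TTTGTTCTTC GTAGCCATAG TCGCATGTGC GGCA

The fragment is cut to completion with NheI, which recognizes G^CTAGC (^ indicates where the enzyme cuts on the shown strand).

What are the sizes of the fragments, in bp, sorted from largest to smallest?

The NheI site (GCTAGC) starts at position 21.
NheI cuts after the first base of each site, so after position 21.
Linear molecule, 1 cut → 2 fragments:
  1–21 → 21 bp
  22–94 → 73 bp
Sorted largest to smallest: 73, 21 bp.

73, 21 bp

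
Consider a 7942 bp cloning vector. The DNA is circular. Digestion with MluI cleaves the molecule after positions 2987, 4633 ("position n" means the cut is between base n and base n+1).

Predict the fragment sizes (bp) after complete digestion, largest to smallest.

6296, 1646 bp

Circular molecule, 2 cuts → 2 fragments:
  4633 − 2987 = 1646 bp
  wrap: 7942 − 4633 + 2987 = 6296 bp
Sorted largest to smallest: 6296, 1646 bp.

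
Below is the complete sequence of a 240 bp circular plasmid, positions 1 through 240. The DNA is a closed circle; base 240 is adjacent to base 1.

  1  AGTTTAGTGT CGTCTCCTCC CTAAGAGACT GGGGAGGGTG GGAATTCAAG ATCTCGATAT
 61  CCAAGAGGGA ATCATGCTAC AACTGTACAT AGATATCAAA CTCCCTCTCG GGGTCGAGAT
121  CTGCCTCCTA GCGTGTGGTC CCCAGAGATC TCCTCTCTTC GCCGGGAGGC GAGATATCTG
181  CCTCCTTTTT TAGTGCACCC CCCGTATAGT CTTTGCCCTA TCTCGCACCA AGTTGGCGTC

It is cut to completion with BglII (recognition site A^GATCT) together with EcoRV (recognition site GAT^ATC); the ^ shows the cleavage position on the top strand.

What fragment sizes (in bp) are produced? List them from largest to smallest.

114, 36, 29, 29, 23, 9 bp

BglII sites (AGATCT) start at positions 49, 117, 146.
BglII cuts after the first base of each site, so after positions 49, 117, 146.
EcoRV sites (GATATC) start at positions 56, 92, 173.
EcoRV cuts after base 3 of each site, so after positions 58, 94, 175.
Combined cut positions: 49, 58, 94, 117, 146, 175.
Circular molecule, 6 cuts → 6 fragments:
  50–58 → 9 bp
  59–94 → 36 bp
  95–117 → 23 bp
  118–146 → 29 bp
  147–175 → 29 bp
  176–240 then 1–49 → 65 + 49 = 114 bp
Sorted largest to smallest: 114, 36, 29, 29, 23, 9 bp.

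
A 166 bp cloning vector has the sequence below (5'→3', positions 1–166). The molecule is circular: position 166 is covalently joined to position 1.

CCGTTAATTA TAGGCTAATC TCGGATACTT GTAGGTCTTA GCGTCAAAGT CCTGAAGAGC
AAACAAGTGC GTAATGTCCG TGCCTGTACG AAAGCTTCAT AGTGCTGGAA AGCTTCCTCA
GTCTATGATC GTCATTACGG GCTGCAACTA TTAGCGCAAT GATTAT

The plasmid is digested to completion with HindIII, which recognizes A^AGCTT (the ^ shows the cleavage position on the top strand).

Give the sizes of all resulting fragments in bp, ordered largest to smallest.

HindIII sites (AAGCTT) start at positions 92, 110.
HindIII cuts after the first base of each site, so after positions 92, 110.
Circular molecule, 2 cuts → 2 fragments:
  93–110 → 18 bp
  111–166 then 1–92 → 56 + 92 = 148 bp
Sorted largest to smallest: 148, 18 bp.

148, 18 bp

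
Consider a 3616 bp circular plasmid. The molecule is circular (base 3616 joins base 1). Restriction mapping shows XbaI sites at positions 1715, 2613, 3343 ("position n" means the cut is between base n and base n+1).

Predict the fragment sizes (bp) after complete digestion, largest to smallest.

1988, 898, 730 bp

Circular molecule, 3 cuts → 3 fragments:
  2613 − 1715 = 898 bp
  3343 − 2613 = 730 bp
  wrap: 3616 − 3343 + 1715 = 1988 bp
Sorted largest to smallest: 1988, 898, 730 bp.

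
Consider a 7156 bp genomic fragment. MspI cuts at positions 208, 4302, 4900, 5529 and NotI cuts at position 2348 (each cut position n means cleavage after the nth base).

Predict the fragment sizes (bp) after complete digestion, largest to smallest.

2140, 1954, 1627, 629, 598, 208 bp

Combined cut positions (sorted): 208, 2348, 4302, 4900, 5529.
Linear molecule, 5 cuts → 6 fragments:
  208 − 0 = 208 bp
  2348 − 208 = 2140 bp
  4302 − 2348 = 1954 bp
  4900 − 4302 = 598 bp
  5529 − 4900 = 629 bp
  7156 − 5529 = 1627 bp
Sorted largest to smallest: 2140, 1954, 1627, 629, 598, 208 bp.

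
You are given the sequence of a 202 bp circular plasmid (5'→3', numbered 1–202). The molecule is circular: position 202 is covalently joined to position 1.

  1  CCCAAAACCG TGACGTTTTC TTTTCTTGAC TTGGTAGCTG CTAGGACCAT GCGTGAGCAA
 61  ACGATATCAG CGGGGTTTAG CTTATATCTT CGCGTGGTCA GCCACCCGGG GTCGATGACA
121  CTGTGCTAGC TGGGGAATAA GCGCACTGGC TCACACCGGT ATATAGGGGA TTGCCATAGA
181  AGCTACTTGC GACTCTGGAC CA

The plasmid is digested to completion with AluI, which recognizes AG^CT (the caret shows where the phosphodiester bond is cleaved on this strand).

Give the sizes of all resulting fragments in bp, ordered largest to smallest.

AluI sites (AGCT) start at positions 36, 79, 128, 181.
AluI cuts after base 2 of each site, so after positions 37, 80, 129, 182.
Circular molecule, 4 cuts → 4 fragments:
  38–80 → 43 bp
  81–129 → 49 bp
  130–182 → 53 bp
  183–202 then 1–37 → 20 + 37 = 57 bp
Sorted largest to smallest: 57, 53, 49, 43 bp.

57, 53, 49, 43 bp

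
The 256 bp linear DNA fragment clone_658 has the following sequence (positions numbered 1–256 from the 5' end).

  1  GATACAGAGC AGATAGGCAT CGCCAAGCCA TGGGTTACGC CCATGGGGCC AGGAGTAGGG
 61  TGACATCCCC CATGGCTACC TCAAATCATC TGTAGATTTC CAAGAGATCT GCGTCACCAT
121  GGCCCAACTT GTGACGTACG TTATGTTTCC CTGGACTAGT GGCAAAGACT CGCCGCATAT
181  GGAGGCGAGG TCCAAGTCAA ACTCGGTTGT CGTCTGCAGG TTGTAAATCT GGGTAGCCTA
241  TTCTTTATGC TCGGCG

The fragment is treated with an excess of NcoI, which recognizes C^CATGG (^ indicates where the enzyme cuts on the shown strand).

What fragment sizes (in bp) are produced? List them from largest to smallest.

NcoI sites (CCATGG) start at positions 28, 41, 70, 117.
NcoI cuts after the first base of each site, so after positions 28, 41, 70, 117.
Linear molecule, 4 cuts → 5 fragments:
  1–28 → 28 bp
  29–41 → 13 bp
  42–70 → 29 bp
  71–117 → 47 bp
  118–256 → 139 bp
Sorted largest to smallest: 139, 47, 29, 28, 13 bp.

139, 47, 29, 28, 13 bp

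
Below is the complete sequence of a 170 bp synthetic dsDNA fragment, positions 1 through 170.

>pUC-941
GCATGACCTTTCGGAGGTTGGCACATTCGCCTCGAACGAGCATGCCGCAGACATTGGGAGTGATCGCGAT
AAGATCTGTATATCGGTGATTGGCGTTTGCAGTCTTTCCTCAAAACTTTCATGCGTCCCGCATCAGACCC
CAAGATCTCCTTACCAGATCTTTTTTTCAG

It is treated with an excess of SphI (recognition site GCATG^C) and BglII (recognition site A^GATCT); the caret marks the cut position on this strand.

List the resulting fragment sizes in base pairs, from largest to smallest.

71, 44, 28, 14, 13 bp

The SphI site (GCATGC) starts at position 40.
SphI cuts after base 5 of each site (before the last base), so after position 44.
BglII sites (AGATCT) start at positions 72, 143, 156.
BglII cuts after the first base of each site, so after positions 72, 143, 156.
Combined cut positions: 44, 72, 143, 156.
Linear molecule, 4 cuts → 5 fragments:
  1–44 → 44 bp
  45–72 → 28 bp
  73–143 → 71 bp
  144–156 → 13 bp
  157–170 → 14 bp
Sorted largest to smallest: 71, 44, 28, 14, 13 bp.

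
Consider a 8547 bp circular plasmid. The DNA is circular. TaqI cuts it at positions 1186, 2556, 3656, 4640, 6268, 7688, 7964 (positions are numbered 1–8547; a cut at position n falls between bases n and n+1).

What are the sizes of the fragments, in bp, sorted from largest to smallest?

1769, 1628, 1420, 1370, 1100, 984, 276 bp

Circular molecule, 7 cuts → 7 fragments:
  2556 − 1186 = 1370 bp
  3656 − 2556 = 1100 bp
  4640 − 3656 = 984 bp
  6268 − 4640 = 1628 bp
  7688 − 6268 = 1420 bp
  7964 − 7688 = 276 bp
  wrap: 8547 − 7964 + 1186 = 1769 bp
Sorted largest to smallest: 1769, 1628, 1420, 1370, 1100, 984, 276 bp.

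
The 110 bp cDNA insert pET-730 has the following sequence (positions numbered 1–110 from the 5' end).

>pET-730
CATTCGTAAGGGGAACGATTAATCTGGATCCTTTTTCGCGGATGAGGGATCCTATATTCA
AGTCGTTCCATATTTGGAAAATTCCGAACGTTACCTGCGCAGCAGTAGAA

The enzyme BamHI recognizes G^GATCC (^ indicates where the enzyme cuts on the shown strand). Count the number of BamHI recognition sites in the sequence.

2

GGATCC occurs starting at positions 26, 47.
BamHI cuts at 2 sites.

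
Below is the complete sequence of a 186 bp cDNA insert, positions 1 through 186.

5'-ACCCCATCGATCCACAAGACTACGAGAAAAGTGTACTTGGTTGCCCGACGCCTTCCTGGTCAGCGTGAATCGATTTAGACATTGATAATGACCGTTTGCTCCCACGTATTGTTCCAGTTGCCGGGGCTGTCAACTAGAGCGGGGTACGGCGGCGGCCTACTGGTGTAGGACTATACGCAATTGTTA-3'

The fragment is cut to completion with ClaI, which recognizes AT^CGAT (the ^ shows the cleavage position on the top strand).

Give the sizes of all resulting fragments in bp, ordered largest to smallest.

116, 63, 7 bp

ClaI sites (ATCGAT) start at positions 6, 69.
ClaI cuts after base 2 of each site, so after positions 7, 70.
Linear molecule, 2 cuts → 3 fragments:
  1–7 → 7 bp
  8–70 → 63 bp
  71–186 → 116 bp
Sorted largest to smallest: 116, 63, 7 bp.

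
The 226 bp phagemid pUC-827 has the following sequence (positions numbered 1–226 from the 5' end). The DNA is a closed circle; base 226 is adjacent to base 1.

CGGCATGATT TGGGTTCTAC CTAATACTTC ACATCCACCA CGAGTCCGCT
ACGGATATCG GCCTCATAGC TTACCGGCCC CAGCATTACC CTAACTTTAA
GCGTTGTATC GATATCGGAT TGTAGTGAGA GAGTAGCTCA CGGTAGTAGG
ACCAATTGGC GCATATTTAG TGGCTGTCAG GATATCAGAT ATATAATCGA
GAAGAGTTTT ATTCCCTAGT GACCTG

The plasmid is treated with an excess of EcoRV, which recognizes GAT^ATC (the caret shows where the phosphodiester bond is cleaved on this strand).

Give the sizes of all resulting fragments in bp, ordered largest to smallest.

EcoRV sites (GATATC) start at positions 54, 111, 181.
EcoRV cuts after base 3 of each site, so after positions 56, 113, 183.
Circular molecule, 3 cuts → 3 fragments:
  57–113 → 57 bp
  114–183 → 70 bp
  184–226 then 1–56 → 43 + 56 = 99 bp
Sorted largest to smallest: 99, 70, 57 bp.

99, 70, 57 bp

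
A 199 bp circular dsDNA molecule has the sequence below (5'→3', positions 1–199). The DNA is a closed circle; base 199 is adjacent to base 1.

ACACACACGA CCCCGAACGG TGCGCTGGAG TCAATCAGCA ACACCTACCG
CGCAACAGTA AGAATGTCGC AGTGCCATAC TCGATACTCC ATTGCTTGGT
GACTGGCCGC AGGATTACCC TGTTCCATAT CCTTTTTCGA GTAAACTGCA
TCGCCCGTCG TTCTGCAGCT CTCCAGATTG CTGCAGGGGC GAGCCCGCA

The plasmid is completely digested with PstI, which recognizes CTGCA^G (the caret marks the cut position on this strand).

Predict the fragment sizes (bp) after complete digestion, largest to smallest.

PstI sites (CTGCAG) start at positions 163, 181.
PstI cuts after base 5 of each site (before the last base), so after positions 167, 185.
Circular molecule, 2 cuts → 2 fragments:
  168–185 → 18 bp
  186–199 then 1–167 → 14 + 167 = 181 bp
Sorted largest to smallest: 181, 18 bp.

181, 18 bp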